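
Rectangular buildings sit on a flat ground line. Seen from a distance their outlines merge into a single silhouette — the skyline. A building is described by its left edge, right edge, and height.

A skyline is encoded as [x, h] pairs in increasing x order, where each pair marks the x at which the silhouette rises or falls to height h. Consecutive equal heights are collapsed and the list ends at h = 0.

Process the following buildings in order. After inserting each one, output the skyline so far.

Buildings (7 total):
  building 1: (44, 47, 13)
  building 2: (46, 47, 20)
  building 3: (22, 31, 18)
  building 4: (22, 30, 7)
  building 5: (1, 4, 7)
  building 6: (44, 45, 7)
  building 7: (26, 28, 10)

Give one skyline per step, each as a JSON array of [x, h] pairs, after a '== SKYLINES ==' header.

== SKYLINES ==
[[44,13],[47,0]]
[[44,13],[46,20],[47,0]]
[[22,18],[31,0],[44,13],[46,20],[47,0]]
[[22,18],[31,0],[44,13],[46,20],[47,0]]
[[1,7],[4,0],[22,18],[31,0],[44,13],[46,20],[47,0]]
[[1,7],[4,0],[22,18],[31,0],[44,13],[46,20],[47,0]]
[[1,7],[4,0],[22,18],[31,0],[44,13],[46,20],[47,0]]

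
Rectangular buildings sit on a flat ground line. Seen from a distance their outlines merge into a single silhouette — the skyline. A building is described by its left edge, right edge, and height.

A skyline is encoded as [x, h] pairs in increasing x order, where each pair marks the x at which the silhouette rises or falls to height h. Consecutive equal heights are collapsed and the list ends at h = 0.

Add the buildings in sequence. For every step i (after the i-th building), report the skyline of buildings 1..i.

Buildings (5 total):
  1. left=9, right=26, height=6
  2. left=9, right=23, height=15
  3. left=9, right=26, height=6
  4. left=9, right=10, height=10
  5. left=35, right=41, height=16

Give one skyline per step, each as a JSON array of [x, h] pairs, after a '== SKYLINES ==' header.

== SKYLINES ==
[[9,6],[26,0]]
[[9,15],[23,6],[26,0]]
[[9,15],[23,6],[26,0]]
[[9,15],[23,6],[26,0]]
[[9,15],[23,6],[26,0],[35,16],[41,0]]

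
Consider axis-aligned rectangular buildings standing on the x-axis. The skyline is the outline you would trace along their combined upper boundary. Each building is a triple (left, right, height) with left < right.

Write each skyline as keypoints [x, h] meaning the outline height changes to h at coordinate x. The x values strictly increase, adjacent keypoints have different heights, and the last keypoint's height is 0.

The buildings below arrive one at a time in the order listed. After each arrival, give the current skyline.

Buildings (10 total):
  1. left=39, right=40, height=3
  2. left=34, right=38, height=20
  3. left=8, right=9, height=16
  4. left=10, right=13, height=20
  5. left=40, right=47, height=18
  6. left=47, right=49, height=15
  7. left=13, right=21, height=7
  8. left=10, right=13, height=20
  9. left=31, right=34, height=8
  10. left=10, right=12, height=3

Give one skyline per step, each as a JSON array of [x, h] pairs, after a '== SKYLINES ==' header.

== SKYLINES ==
[[39,3],[40,0]]
[[34,20],[38,0],[39,3],[40,0]]
[[8,16],[9,0],[34,20],[38,0],[39,3],[40,0]]
[[8,16],[9,0],[10,20],[13,0],[34,20],[38,0],[39,3],[40,0]]
[[8,16],[9,0],[10,20],[13,0],[34,20],[38,0],[39,3],[40,18],[47,0]]
[[8,16],[9,0],[10,20],[13,0],[34,20],[38,0],[39,3],[40,18],[47,15],[49,0]]
[[8,16],[9,0],[10,20],[13,7],[21,0],[34,20],[38,0],[39,3],[40,18],[47,15],[49,0]]
[[8,16],[9,0],[10,20],[13,7],[21,0],[34,20],[38,0],[39,3],[40,18],[47,15],[49,0]]
[[8,16],[9,0],[10,20],[13,7],[21,0],[31,8],[34,20],[38,0],[39,3],[40,18],[47,15],[49,0]]
[[8,16],[9,0],[10,20],[13,7],[21,0],[31,8],[34,20],[38,0],[39,3],[40,18],[47,15],[49,0]]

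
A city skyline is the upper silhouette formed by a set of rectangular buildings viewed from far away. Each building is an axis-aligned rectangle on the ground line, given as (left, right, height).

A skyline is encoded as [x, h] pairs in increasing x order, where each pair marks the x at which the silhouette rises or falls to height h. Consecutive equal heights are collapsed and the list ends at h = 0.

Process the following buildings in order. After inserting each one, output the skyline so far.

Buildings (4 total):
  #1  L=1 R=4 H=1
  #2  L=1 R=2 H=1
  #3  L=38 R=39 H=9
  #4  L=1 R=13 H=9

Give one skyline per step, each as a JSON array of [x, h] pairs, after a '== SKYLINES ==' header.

== SKYLINES ==
[[1,1],[4,0]]
[[1,1],[4,0]]
[[1,1],[4,0],[38,9],[39,0]]
[[1,9],[13,0],[38,9],[39,0]]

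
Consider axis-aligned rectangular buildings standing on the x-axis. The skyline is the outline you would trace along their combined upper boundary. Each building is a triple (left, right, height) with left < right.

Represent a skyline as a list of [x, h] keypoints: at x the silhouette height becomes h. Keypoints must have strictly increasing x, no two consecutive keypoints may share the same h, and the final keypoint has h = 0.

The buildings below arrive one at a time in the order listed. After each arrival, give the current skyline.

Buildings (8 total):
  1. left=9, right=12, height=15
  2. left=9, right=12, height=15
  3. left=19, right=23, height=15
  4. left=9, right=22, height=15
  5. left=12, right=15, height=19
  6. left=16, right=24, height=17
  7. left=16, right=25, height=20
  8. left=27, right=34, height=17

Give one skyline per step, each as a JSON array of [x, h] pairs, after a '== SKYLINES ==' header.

== SKYLINES ==
[[9,15],[12,0]]
[[9,15],[12,0]]
[[9,15],[12,0],[19,15],[23,0]]
[[9,15],[23,0]]
[[9,15],[12,19],[15,15],[23,0]]
[[9,15],[12,19],[15,15],[16,17],[24,0]]
[[9,15],[12,19],[15,15],[16,20],[25,0]]
[[9,15],[12,19],[15,15],[16,20],[25,0],[27,17],[34,0]]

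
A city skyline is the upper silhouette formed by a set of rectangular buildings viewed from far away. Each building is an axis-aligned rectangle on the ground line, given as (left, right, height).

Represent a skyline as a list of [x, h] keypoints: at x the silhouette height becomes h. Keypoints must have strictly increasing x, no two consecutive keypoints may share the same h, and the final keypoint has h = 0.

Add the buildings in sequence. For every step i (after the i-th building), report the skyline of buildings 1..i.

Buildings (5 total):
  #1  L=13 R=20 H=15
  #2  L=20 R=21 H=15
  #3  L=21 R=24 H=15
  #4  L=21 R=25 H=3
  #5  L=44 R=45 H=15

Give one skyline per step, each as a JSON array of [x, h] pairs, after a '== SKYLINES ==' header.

== SKYLINES ==
[[13,15],[20,0]]
[[13,15],[21,0]]
[[13,15],[24,0]]
[[13,15],[24,3],[25,0]]
[[13,15],[24,3],[25,0],[44,15],[45,0]]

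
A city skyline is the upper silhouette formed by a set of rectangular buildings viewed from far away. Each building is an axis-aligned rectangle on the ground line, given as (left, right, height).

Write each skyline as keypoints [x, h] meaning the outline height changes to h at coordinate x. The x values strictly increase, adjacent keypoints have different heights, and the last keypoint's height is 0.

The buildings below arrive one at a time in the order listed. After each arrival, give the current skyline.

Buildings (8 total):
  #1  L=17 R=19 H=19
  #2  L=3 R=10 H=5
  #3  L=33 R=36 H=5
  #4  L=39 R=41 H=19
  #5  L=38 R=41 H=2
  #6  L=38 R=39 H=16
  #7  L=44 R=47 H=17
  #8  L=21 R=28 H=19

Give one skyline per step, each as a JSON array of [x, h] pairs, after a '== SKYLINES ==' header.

== SKYLINES ==
[[17,19],[19,0]]
[[3,5],[10,0],[17,19],[19,0]]
[[3,5],[10,0],[17,19],[19,0],[33,5],[36,0]]
[[3,5],[10,0],[17,19],[19,0],[33,5],[36,0],[39,19],[41,0]]
[[3,5],[10,0],[17,19],[19,0],[33,5],[36,0],[38,2],[39,19],[41,0]]
[[3,5],[10,0],[17,19],[19,0],[33,5],[36,0],[38,16],[39,19],[41,0]]
[[3,5],[10,0],[17,19],[19,0],[33,5],[36,0],[38,16],[39,19],[41,0],[44,17],[47,0]]
[[3,5],[10,0],[17,19],[19,0],[21,19],[28,0],[33,5],[36,0],[38,16],[39,19],[41,0],[44,17],[47,0]]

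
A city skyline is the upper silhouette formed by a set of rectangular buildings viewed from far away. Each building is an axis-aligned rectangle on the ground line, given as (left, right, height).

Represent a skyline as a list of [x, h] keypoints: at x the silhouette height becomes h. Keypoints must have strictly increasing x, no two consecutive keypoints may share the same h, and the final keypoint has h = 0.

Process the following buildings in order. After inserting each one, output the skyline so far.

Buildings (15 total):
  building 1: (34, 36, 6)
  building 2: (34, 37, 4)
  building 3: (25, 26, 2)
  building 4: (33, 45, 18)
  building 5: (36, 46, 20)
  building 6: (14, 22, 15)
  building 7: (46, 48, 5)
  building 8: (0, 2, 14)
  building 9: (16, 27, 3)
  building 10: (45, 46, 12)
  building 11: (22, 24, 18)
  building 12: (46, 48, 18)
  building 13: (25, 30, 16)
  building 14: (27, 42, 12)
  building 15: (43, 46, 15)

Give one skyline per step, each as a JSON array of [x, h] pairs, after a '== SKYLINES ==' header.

== SKYLINES ==
[[34,6],[36,0]]
[[34,6],[36,4],[37,0]]
[[25,2],[26,0],[34,6],[36,4],[37,0]]
[[25,2],[26,0],[33,18],[45,0]]
[[25,2],[26,0],[33,18],[36,20],[46,0]]
[[14,15],[22,0],[25,2],[26,0],[33,18],[36,20],[46,0]]
[[14,15],[22,0],[25,2],[26,0],[33,18],[36,20],[46,5],[48,0]]
[[0,14],[2,0],[14,15],[22,0],[25,2],[26,0],[33,18],[36,20],[46,5],[48,0]]
[[0,14],[2,0],[14,15],[22,3],[27,0],[33,18],[36,20],[46,5],[48,0]]
[[0,14],[2,0],[14,15],[22,3],[27,0],[33,18],[36,20],[46,5],[48,0]]
[[0,14],[2,0],[14,15],[22,18],[24,3],[27,0],[33,18],[36,20],[46,5],[48,0]]
[[0,14],[2,0],[14,15],[22,18],[24,3],[27,0],[33,18],[36,20],[46,18],[48,0]]
[[0,14],[2,0],[14,15],[22,18],[24,3],[25,16],[30,0],[33,18],[36,20],[46,18],[48,0]]
[[0,14],[2,0],[14,15],[22,18],[24,3],[25,16],[30,12],[33,18],[36,20],[46,18],[48,0]]
[[0,14],[2,0],[14,15],[22,18],[24,3],[25,16],[30,12],[33,18],[36,20],[46,18],[48,0]]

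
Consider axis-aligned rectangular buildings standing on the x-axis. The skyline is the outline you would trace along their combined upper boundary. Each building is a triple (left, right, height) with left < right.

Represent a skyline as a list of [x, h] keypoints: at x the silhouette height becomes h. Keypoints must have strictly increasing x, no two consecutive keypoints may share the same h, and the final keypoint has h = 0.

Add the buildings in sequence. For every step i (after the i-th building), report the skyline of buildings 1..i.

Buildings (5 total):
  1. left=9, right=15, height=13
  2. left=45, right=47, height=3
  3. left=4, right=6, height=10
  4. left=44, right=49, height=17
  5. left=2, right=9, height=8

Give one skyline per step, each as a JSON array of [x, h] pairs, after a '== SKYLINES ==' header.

== SKYLINES ==
[[9,13],[15,0]]
[[9,13],[15,0],[45,3],[47,0]]
[[4,10],[6,0],[9,13],[15,0],[45,3],[47,0]]
[[4,10],[6,0],[9,13],[15,0],[44,17],[49,0]]
[[2,8],[4,10],[6,8],[9,13],[15,0],[44,17],[49,0]]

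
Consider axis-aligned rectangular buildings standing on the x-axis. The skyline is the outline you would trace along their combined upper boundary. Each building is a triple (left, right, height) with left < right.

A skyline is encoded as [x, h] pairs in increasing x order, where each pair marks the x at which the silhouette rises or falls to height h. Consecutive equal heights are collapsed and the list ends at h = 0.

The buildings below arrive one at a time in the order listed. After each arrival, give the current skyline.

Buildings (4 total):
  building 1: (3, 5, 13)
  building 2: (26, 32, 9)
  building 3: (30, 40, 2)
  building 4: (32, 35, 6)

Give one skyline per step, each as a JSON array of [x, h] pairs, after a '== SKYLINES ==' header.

== SKYLINES ==
[[3,13],[5,0]]
[[3,13],[5,0],[26,9],[32,0]]
[[3,13],[5,0],[26,9],[32,2],[40,0]]
[[3,13],[5,0],[26,9],[32,6],[35,2],[40,0]]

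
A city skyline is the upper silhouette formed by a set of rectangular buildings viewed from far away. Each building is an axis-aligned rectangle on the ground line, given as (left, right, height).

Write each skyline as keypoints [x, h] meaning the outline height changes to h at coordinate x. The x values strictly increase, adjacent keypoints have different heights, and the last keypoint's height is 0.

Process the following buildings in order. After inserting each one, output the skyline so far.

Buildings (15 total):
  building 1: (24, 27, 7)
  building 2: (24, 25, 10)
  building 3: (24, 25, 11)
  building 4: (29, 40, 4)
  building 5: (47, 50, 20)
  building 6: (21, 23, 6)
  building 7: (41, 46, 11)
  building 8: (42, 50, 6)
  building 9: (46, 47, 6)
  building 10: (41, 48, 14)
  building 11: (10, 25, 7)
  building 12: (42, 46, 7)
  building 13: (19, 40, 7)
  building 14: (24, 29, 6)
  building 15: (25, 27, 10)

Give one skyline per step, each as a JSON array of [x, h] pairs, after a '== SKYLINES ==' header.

== SKYLINES ==
[[24,7],[27,0]]
[[24,10],[25,7],[27,0]]
[[24,11],[25,7],[27,0]]
[[24,11],[25,7],[27,0],[29,4],[40,0]]
[[24,11],[25,7],[27,0],[29,4],[40,0],[47,20],[50,0]]
[[21,6],[23,0],[24,11],[25,7],[27,0],[29,4],[40,0],[47,20],[50,0]]
[[21,6],[23,0],[24,11],[25,7],[27,0],[29,4],[40,0],[41,11],[46,0],[47,20],[50,0]]
[[21,6],[23,0],[24,11],[25,7],[27,0],[29,4],[40,0],[41,11],[46,6],[47,20],[50,0]]
[[21,6],[23,0],[24,11],[25,7],[27,0],[29,4],[40,0],[41,11],[46,6],[47,20],[50,0]]
[[21,6],[23,0],[24,11],[25,7],[27,0],[29,4],[40,0],[41,14],[47,20],[50,0]]
[[10,7],[24,11],[25,7],[27,0],[29,4],[40,0],[41,14],[47,20],[50,0]]
[[10,7],[24,11],[25,7],[27,0],[29,4],[40,0],[41,14],[47,20],[50,0]]
[[10,7],[24,11],[25,7],[40,0],[41,14],[47,20],[50,0]]
[[10,7],[24,11],[25,7],[40,0],[41,14],[47,20],[50,0]]
[[10,7],[24,11],[25,10],[27,7],[40,0],[41,14],[47,20],[50,0]]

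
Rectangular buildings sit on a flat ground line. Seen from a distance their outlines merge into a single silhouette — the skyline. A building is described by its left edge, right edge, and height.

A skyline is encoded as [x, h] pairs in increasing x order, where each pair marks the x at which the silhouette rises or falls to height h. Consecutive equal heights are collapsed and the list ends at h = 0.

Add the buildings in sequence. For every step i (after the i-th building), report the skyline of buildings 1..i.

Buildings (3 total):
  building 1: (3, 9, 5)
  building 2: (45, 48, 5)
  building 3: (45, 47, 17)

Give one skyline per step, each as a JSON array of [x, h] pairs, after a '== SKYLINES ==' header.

== SKYLINES ==
[[3,5],[9,0]]
[[3,5],[9,0],[45,5],[48,0]]
[[3,5],[9,0],[45,17],[47,5],[48,0]]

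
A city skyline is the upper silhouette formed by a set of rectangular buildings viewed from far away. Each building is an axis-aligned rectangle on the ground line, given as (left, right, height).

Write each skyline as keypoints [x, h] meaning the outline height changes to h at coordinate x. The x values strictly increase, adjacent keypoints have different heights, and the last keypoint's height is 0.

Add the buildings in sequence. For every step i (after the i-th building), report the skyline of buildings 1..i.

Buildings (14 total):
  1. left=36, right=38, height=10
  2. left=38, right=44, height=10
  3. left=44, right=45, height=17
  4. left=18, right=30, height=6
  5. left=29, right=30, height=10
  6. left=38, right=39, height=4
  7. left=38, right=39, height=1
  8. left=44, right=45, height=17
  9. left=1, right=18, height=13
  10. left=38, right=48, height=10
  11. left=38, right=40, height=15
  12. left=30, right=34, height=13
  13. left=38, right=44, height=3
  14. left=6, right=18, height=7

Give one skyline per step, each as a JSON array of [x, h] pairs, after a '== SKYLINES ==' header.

== SKYLINES ==
[[36,10],[38,0]]
[[36,10],[44,0]]
[[36,10],[44,17],[45,0]]
[[18,6],[30,0],[36,10],[44,17],[45,0]]
[[18,6],[29,10],[30,0],[36,10],[44,17],[45,0]]
[[18,6],[29,10],[30,0],[36,10],[44,17],[45,0]]
[[18,6],[29,10],[30,0],[36,10],[44,17],[45,0]]
[[18,6],[29,10],[30,0],[36,10],[44,17],[45,0]]
[[1,13],[18,6],[29,10],[30,0],[36,10],[44,17],[45,0]]
[[1,13],[18,6],[29,10],[30,0],[36,10],[44,17],[45,10],[48,0]]
[[1,13],[18,6],[29,10],[30,0],[36,10],[38,15],[40,10],[44,17],[45,10],[48,0]]
[[1,13],[18,6],[29,10],[30,13],[34,0],[36,10],[38,15],[40,10],[44,17],[45,10],[48,0]]
[[1,13],[18,6],[29,10],[30,13],[34,0],[36,10],[38,15],[40,10],[44,17],[45,10],[48,0]]
[[1,13],[18,6],[29,10],[30,13],[34,0],[36,10],[38,15],[40,10],[44,17],[45,10],[48,0]]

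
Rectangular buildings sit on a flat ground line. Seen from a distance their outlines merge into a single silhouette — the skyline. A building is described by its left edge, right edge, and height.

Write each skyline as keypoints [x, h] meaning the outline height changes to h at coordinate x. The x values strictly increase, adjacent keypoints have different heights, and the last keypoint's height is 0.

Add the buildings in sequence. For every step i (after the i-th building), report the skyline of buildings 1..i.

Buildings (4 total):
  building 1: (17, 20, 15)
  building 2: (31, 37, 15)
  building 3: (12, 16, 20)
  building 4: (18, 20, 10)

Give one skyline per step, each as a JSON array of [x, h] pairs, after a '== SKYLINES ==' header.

== SKYLINES ==
[[17,15],[20,0]]
[[17,15],[20,0],[31,15],[37,0]]
[[12,20],[16,0],[17,15],[20,0],[31,15],[37,0]]
[[12,20],[16,0],[17,15],[20,0],[31,15],[37,0]]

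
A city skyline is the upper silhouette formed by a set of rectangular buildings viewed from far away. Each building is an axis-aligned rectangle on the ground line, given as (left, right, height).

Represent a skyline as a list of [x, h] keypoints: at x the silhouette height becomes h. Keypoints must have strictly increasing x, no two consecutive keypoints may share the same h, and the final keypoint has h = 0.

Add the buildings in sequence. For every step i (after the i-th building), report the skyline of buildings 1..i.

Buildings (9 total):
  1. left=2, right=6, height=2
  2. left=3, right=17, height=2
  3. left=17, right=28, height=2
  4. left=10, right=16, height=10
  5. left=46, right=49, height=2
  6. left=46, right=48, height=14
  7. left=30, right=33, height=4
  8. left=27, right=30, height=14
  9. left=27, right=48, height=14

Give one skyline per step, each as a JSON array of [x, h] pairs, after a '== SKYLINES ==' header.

== SKYLINES ==
[[2,2],[6,0]]
[[2,2],[17,0]]
[[2,2],[28,0]]
[[2,2],[10,10],[16,2],[28,0]]
[[2,2],[10,10],[16,2],[28,0],[46,2],[49,0]]
[[2,2],[10,10],[16,2],[28,0],[46,14],[48,2],[49,0]]
[[2,2],[10,10],[16,2],[28,0],[30,4],[33,0],[46,14],[48,2],[49,0]]
[[2,2],[10,10],[16,2],[27,14],[30,4],[33,0],[46,14],[48,2],[49,0]]
[[2,2],[10,10],[16,2],[27,14],[48,2],[49,0]]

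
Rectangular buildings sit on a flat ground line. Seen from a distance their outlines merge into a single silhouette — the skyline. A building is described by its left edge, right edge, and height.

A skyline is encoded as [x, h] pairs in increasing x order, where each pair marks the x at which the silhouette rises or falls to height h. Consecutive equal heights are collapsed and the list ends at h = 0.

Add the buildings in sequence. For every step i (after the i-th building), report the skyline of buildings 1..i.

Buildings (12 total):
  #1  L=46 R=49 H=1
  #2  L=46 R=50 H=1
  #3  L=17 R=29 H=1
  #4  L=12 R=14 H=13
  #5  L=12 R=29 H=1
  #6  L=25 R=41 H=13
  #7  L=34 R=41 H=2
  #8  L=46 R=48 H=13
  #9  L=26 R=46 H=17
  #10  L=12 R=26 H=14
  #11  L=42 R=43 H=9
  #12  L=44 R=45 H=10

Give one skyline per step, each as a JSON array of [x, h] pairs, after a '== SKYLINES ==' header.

== SKYLINES ==
[[46,1],[49,0]]
[[46,1],[50,0]]
[[17,1],[29,0],[46,1],[50,0]]
[[12,13],[14,0],[17,1],[29,0],[46,1],[50,0]]
[[12,13],[14,1],[29,0],[46,1],[50,0]]
[[12,13],[14,1],[25,13],[41,0],[46,1],[50,0]]
[[12,13],[14,1],[25,13],[41,0],[46,1],[50,0]]
[[12,13],[14,1],[25,13],[41,0],[46,13],[48,1],[50,0]]
[[12,13],[14,1],[25,13],[26,17],[46,13],[48,1],[50,0]]
[[12,14],[26,17],[46,13],[48,1],[50,0]]
[[12,14],[26,17],[46,13],[48,1],[50,0]]
[[12,14],[26,17],[46,13],[48,1],[50,0]]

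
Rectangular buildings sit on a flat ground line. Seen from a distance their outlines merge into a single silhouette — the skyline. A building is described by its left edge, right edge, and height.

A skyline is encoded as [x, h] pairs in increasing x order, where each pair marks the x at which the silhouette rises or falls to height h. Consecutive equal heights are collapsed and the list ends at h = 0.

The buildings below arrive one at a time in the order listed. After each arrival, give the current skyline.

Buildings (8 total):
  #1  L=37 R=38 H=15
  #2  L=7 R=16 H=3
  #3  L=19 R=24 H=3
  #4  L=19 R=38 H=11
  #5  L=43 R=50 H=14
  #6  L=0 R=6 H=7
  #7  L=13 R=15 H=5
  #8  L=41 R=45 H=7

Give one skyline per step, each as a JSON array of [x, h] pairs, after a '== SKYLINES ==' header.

== SKYLINES ==
[[37,15],[38,0]]
[[7,3],[16,0],[37,15],[38,0]]
[[7,3],[16,0],[19,3],[24,0],[37,15],[38,0]]
[[7,3],[16,0],[19,11],[37,15],[38,0]]
[[7,3],[16,0],[19,11],[37,15],[38,0],[43,14],[50,0]]
[[0,7],[6,0],[7,3],[16,0],[19,11],[37,15],[38,0],[43,14],[50,0]]
[[0,7],[6,0],[7,3],[13,5],[15,3],[16,0],[19,11],[37,15],[38,0],[43,14],[50,0]]
[[0,7],[6,0],[7,3],[13,5],[15,3],[16,0],[19,11],[37,15],[38,0],[41,7],[43,14],[50,0]]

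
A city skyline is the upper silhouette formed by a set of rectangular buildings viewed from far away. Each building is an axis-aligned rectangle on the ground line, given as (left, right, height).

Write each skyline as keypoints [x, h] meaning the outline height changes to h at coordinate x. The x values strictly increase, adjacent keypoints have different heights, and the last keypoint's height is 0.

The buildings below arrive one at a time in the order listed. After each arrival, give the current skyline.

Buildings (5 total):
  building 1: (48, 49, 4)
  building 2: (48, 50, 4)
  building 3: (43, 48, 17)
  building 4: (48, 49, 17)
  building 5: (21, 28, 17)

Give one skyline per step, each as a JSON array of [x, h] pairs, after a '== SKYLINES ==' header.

== SKYLINES ==
[[48,4],[49,0]]
[[48,4],[50,0]]
[[43,17],[48,4],[50,0]]
[[43,17],[49,4],[50,0]]
[[21,17],[28,0],[43,17],[49,4],[50,0]]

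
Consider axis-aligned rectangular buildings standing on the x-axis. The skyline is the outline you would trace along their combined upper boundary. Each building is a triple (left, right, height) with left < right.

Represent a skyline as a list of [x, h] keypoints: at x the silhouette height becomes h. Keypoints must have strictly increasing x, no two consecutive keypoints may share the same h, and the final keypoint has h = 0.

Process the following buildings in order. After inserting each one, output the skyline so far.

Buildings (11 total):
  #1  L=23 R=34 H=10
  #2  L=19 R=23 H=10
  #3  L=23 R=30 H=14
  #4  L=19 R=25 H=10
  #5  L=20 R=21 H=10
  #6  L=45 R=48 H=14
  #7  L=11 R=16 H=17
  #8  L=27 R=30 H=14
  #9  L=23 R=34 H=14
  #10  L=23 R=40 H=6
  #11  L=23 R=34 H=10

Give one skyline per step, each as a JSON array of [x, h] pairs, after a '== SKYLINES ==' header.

== SKYLINES ==
[[23,10],[34,0]]
[[19,10],[34,0]]
[[19,10],[23,14],[30,10],[34,0]]
[[19,10],[23,14],[30,10],[34,0]]
[[19,10],[23,14],[30,10],[34,0]]
[[19,10],[23,14],[30,10],[34,0],[45,14],[48,0]]
[[11,17],[16,0],[19,10],[23,14],[30,10],[34,0],[45,14],[48,0]]
[[11,17],[16,0],[19,10],[23,14],[30,10],[34,0],[45,14],[48,0]]
[[11,17],[16,0],[19,10],[23,14],[34,0],[45,14],[48,0]]
[[11,17],[16,0],[19,10],[23,14],[34,6],[40,0],[45,14],[48,0]]
[[11,17],[16,0],[19,10],[23,14],[34,6],[40,0],[45,14],[48,0]]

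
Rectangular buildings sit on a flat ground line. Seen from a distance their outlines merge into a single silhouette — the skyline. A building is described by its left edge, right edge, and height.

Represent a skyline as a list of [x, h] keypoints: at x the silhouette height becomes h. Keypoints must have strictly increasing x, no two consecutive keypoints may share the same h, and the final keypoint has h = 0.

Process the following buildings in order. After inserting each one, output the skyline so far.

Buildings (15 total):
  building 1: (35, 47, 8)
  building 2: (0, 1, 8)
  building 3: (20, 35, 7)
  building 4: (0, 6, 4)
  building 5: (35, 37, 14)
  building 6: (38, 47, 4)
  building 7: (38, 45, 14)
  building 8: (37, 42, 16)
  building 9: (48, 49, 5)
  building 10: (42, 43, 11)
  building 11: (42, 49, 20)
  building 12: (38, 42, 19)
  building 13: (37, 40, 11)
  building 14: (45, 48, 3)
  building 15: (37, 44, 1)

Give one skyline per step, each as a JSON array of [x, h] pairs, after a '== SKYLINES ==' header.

== SKYLINES ==
[[35,8],[47,0]]
[[0,8],[1,0],[35,8],[47,0]]
[[0,8],[1,0],[20,7],[35,8],[47,0]]
[[0,8],[1,4],[6,0],[20,7],[35,8],[47,0]]
[[0,8],[1,4],[6,0],[20,7],[35,14],[37,8],[47,0]]
[[0,8],[1,4],[6,0],[20,7],[35,14],[37,8],[47,0]]
[[0,8],[1,4],[6,0],[20,7],[35,14],[37,8],[38,14],[45,8],[47,0]]
[[0,8],[1,4],[6,0],[20,7],[35,14],[37,16],[42,14],[45,8],[47,0]]
[[0,8],[1,4],[6,0],[20,7],[35,14],[37,16],[42,14],[45,8],[47,0],[48,5],[49,0]]
[[0,8],[1,4],[6,0],[20,7],[35,14],[37,16],[42,14],[45,8],[47,0],[48,5],[49,0]]
[[0,8],[1,4],[6,0],[20,7],[35,14],[37,16],[42,20],[49,0]]
[[0,8],[1,4],[6,0],[20,7],[35,14],[37,16],[38,19],[42,20],[49,0]]
[[0,8],[1,4],[6,0],[20,7],[35,14],[37,16],[38,19],[42,20],[49,0]]
[[0,8],[1,4],[6,0],[20,7],[35,14],[37,16],[38,19],[42,20],[49,0]]
[[0,8],[1,4],[6,0],[20,7],[35,14],[37,16],[38,19],[42,20],[49,0]]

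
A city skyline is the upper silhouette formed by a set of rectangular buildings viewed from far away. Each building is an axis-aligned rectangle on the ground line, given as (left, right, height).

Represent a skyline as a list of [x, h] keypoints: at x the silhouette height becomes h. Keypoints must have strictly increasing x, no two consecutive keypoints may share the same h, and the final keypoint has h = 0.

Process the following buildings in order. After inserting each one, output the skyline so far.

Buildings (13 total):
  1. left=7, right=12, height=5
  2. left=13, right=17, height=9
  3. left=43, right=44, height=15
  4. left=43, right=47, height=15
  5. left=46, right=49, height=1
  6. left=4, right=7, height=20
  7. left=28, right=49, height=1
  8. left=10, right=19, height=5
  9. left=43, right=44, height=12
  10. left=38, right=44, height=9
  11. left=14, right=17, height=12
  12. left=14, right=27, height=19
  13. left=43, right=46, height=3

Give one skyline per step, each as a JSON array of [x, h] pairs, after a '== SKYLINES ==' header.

== SKYLINES ==
[[7,5],[12,0]]
[[7,5],[12,0],[13,9],[17,0]]
[[7,5],[12,0],[13,9],[17,0],[43,15],[44,0]]
[[7,5],[12,0],[13,9],[17,0],[43,15],[47,0]]
[[7,5],[12,0],[13,9],[17,0],[43,15],[47,1],[49,0]]
[[4,20],[7,5],[12,0],[13,9],[17,0],[43,15],[47,1],[49,0]]
[[4,20],[7,5],[12,0],[13,9],[17,0],[28,1],[43,15],[47,1],[49,0]]
[[4,20],[7,5],[13,9],[17,5],[19,0],[28,1],[43,15],[47,1],[49,0]]
[[4,20],[7,5],[13,9],[17,5],[19,0],[28,1],[43,15],[47,1],[49,0]]
[[4,20],[7,5],[13,9],[17,5],[19,0],[28,1],[38,9],[43,15],[47,1],[49,0]]
[[4,20],[7,5],[13,9],[14,12],[17,5],[19,0],[28,1],[38,9],[43,15],[47,1],[49,0]]
[[4,20],[7,5],[13,9],[14,19],[27,0],[28,1],[38,9],[43,15],[47,1],[49,0]]
[[4,20],[7,5],[13,9],[14,19],[27,0],[28,1],[38,9],[43,15],[47,1],[49,0]]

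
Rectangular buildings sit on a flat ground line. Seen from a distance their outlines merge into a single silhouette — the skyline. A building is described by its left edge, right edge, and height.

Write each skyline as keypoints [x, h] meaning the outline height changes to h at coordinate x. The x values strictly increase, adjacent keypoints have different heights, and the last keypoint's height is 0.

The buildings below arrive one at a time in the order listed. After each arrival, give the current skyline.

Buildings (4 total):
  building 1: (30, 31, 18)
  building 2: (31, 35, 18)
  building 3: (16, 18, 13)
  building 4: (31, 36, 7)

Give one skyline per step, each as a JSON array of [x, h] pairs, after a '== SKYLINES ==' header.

== SKYLINES ==
[[30,18],[31,0]]
[[30,18],[35,0]]
[[16,13],[18,0],[30,18],[35,0]]
[[16,13],[18,0],[30,18],[35,7],[36,0]]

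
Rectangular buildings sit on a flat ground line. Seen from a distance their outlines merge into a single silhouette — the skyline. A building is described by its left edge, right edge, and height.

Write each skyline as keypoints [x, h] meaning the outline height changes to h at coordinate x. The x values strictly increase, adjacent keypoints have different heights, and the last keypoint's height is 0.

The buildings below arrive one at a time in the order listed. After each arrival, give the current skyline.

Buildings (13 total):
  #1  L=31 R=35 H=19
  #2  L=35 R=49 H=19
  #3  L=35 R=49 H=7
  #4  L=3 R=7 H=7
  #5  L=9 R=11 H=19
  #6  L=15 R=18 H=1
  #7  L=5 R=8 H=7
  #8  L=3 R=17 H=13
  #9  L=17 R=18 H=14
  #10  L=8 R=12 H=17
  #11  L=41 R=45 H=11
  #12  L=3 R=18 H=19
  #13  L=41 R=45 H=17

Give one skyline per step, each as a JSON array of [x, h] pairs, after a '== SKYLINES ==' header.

== SKYLINES ==
[[31,19],[35,0]]
[[31,19],[49,0]]
[[31,19],[49,0]]
[[3,7],[7,0],[31,19],[49,0]]
[[3,7],[7,0],[9,19],[11,0],[31,19],[49,0]]
[[3,7],[7,0],[9,19],[11,0],[15,1],[18,0],[31,19],[49,0]]
[[3,7],[8,0],[9,19],[11,0],[15,1],[18,0],[31,19],[49,0]]
[[3,13],[9,19],[11,13],[17,1],[18,0],[31,19],[49,0]]
[[3,13],[9,19],[11,13],[17,14],[18,0],[31,19],[49,0]]
[[3,13],[8,17],[9,19],[11,17],[12,13],[17,14],[18,0],[31,19],[49,0]]
[[3,13],[8,17],[9,19],[11,17],[12,13],[17,14],[18,0],[31,19],[49,0]]
[[3,19],[18,0],[31,19],[49,0]]
[[3,19],[18,0],[31,19],[49,0]]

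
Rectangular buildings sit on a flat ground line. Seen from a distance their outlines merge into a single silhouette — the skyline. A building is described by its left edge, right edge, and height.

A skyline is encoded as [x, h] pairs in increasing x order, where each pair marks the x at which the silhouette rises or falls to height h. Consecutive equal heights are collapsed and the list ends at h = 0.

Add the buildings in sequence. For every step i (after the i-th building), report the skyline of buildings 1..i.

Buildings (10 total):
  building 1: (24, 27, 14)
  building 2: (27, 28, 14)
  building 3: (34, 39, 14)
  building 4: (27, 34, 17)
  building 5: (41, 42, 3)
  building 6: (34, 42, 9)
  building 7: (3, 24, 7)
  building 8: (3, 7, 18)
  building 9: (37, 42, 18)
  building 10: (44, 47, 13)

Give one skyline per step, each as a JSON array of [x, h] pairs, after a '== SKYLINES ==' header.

== SKYLINES ==
[[24,14],[27,0]]
[[24,14],[28,0]]
[[24,14],[28,0],[34,14],[39,0]]
[[24,14],[27,17],[34,14],[39,0]]
[[24,14],[27,17],[34,14],[39,0],[41,3],[42,0]]
[[24,14],[27,17],[34,14],[39,9],[42,0]]
[[3,7],[24,14],[27,17],[34,14],[39,9],[42,0]]
[[3,18],[7,7],[24,14],[27,17],[34,14],[39,9],[42,0]]
[[3,18],[7,7],[24,14],[27,17],[34,14],[37,18],[42,0]]
[[3,18],[7,7],[24,14],[27,17],[34,14],[37,18],[42,0],[44,13],[47,0]]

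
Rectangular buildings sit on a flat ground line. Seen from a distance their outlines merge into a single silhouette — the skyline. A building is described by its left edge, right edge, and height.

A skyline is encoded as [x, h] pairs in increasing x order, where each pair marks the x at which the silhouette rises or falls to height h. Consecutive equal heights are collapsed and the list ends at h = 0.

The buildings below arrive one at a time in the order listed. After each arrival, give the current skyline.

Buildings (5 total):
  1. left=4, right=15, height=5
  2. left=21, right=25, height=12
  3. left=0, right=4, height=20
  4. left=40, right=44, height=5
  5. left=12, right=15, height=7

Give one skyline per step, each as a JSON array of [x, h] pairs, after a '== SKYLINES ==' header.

== SKYLINES ==
[[4,5],[15,0]]
[[4,5],[15,0],[21,12],[25,0]]
[[0,20],[4,5],[15,0],[21,12],[25,0]]
[[0,20],[4,5],[15,0],[21,12],[25,0],[40,5],[44,0]]
[[0,20],[4,5],[12,7],[15,0],[21,12],[25,0],[40,5],[44,0]]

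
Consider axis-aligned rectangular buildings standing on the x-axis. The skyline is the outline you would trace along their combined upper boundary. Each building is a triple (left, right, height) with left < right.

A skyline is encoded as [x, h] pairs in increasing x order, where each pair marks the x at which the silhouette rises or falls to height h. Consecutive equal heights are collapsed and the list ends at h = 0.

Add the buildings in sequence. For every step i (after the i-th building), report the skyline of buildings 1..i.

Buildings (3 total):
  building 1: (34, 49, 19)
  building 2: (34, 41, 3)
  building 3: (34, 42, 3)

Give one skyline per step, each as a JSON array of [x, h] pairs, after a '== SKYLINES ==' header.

== SKYLINES ==
[[34,19],[49,0]]
[[34,19],[49,0]]
[[34,19],[49,0]]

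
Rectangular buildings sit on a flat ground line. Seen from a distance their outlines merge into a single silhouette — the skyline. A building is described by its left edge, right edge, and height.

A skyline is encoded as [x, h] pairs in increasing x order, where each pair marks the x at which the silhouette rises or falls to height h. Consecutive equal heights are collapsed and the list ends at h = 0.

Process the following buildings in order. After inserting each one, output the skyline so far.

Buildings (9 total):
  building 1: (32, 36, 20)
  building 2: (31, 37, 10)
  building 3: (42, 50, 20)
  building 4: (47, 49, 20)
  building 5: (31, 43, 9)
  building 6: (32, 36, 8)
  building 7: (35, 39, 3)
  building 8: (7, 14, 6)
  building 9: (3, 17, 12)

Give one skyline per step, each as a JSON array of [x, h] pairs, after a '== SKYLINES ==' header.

== SKYLINES ==
[[32,20],[36,0]]
[[31,10],[32,20],[36,10],[37,0]]
[[31,10],[32,20],[36,10],[37,0],[42,20],[50,0]]
[[31,10],[32,20],[36,10],[37,0],[42,20],[50,0]]
[[31,10],[32,20],[36,10],[37,9],[42,20],[50,0]]
[[31,10],[32,20],[36,10],[37,9],[42,20],[50,0]]
[[31,10],[32,20],[36,10],[37,9],[42,20],[50,0]]
[[7,6],[14,0],[31,10],[32,20],[36,10],[37,9],[42,20],[50,0]]
[[3,12],[17,0],[31,10],[32,20],[36,10],[37,9],[42,20],[50,0]]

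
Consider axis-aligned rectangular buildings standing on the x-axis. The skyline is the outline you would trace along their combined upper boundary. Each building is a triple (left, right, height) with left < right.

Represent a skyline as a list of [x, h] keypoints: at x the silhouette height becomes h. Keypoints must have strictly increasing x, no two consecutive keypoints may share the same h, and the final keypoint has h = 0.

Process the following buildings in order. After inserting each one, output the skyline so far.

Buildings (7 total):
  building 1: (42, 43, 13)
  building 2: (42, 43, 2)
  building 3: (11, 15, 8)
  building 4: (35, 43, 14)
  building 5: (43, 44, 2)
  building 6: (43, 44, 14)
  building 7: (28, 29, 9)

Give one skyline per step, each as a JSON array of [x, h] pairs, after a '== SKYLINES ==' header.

== SKYLINES ==
[[42,13],[43,0]]
[[42,13],[43,0]]
[[11,8],[15,0],[42,13],[43,0]]
[[11,8],[15,0],[35,14],[43,0]]
[[11,8],[15,0],[35,14],[43,2],[44,0]]
[[11,8],[15,0],[35,14],[44,0]]
[[11,8],[15,0],[28,9],[29,0],[35,14],[44,0]]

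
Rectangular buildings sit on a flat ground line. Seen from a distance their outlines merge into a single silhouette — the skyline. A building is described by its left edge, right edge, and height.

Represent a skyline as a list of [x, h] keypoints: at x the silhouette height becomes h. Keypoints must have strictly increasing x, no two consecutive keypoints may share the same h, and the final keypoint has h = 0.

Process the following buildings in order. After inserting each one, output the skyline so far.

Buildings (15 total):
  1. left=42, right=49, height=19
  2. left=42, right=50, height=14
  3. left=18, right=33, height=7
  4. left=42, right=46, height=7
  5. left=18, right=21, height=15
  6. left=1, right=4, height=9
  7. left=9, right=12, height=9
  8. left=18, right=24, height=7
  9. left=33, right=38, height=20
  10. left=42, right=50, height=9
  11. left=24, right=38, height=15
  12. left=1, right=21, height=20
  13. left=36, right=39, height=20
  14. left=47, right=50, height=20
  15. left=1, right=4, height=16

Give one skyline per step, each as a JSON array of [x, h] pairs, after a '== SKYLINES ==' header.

== SKYLINES ==
[[42,19],[49,0]]
[[42,19],[49,14],[50,0]]
[[18,7],[33,0],[42,19],[49,14],[50,0]]
[[18,7],[33,0],[42,19],[49,14],[50,0]]
[[18,15],[21,7],[33,0],[42,19],[49,14],[50,0]]
[[1,9],[4,0],[18,15],[21,7],[33,0],[42,19],[49,14],[50,0]]
[[1,9],[4,0],[9,9],[12,0],[18,15],[21,7],[33,0],[42,19],[49,14],[50,0]]
[[1,9],[4,0],[9,9],[12,0],[18,15],[21,7],[33,0],[42,19],[49,14],[50,0]]
[[1,9],[4,0],[9,9],[12,0],[18,15],[21,7],[33,20],[38,0],[42,19],[49,14],[50,0]]
[[1,9],[4,0],[9,9],[12,0],[18,15],[21,7],[33,20],[38,0],[42,19],[49,14],[50,0]]
[[1,9],[4,0],[9,9],[12,0],[18,15],[21,7],[24,15],[33,20],[38,0],[42,19],[49,14],[50,0]]
[[1,20],[21,7],[24,15],[33,20],[38,0],[42,19],[49,14],[50,0]]
[[1,20],[21,7],[24,15],[33,20],[39,0],[42,19],[49,14],[50,0]]
[[1,20],[21,7],[24,15],[33,20],[39,0],[42,19],[47,20],[50,0]]
[[1,20],[21,7],[24,15],[33,20],[39,0],[42,19],[47,20],[50,0]]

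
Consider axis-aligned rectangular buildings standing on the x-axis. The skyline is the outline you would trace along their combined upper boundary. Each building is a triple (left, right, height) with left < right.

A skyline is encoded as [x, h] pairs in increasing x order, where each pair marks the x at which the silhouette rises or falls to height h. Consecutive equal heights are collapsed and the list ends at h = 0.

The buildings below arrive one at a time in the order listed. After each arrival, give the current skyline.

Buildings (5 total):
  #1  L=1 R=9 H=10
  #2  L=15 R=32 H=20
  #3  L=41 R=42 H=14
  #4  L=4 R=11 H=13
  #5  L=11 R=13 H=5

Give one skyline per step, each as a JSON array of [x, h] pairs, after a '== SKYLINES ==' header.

== SKYLINES ==
[[1,10],[9,0]]
[[1,10],[9,0],[15,20],[32,0]]
[[1,10],[9,0],[15,20],[32,0],[41,14],[42,0]]
[[1,10],[4,13],[11,0],[15,20],[32,0],[41,14],[42,0]]
[[1,10],[4,13],[11,5],[13,0],[15,20],[32,0],[41,14],[42,0]]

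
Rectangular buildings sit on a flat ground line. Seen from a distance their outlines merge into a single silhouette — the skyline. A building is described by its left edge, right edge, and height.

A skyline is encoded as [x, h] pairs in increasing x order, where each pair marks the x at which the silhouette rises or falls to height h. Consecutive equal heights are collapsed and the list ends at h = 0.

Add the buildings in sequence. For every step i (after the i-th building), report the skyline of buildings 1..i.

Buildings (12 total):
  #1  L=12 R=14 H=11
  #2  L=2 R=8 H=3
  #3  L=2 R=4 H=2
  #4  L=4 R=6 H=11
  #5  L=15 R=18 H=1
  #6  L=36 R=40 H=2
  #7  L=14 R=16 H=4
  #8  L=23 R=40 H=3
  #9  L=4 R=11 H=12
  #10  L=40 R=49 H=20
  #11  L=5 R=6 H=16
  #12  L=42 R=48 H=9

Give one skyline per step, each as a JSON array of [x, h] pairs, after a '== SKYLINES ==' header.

== SKYLINES ==
[[12,11],[14,0]]
[[2,3],[8,0],[12,11],[14,0]]
[[2,3],[8,0],[12,11],[14,0]]
[[2,3],[4,11],[6,3],[8,0],[12,11],[14,0]]
[[2,3],[4,11],[6,3],[8,0],[12,11],[14,0],[15,1],[18,0]]
[[2,3],[4,11],[6,3],[8,0],[12,11],[14,0],[15,1],[18,0],[36,2],[40,0]]
[[2,3],[4,11],[6,3],[8,0],[12,11],[14,4],[16,1],[18,0],[36,2],[40,0]]
[[2,3],[4,11],[6,3],[8,0],[12,11],[14,4],[16,1],[18,0],[23,3],[40,0]]
[[2,3],[4,12],[11,0],[12,11],[14,4],[16,1],[18,0],[23,3],[40,0]]
[[2,3],[4,12],[11,0],[12,11],[14,4],[16,1],[18,0],[23,3],[40,20],[49,0]]
[[2,3],[4,12],[5,16],[6,12],[11,0],[12,11],[14,4],[16,1],[18,0],[23,3],[40,20],[49,0]]
[[2,3],[4,12],[5,16],[6,12],[11,0],[12,11],[14,4],[16,1],[18,0],[23,3],[40,20],[49,0]]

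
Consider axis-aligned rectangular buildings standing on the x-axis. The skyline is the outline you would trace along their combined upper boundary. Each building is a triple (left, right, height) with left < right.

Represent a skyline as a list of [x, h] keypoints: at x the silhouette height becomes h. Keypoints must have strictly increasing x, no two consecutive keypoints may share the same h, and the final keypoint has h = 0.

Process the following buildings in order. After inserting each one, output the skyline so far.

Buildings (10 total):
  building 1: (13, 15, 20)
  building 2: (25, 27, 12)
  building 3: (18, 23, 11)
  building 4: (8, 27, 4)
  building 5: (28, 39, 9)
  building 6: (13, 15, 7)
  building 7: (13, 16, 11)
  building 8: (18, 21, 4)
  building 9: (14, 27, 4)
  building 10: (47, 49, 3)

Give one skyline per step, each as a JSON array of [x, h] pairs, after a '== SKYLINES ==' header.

== SKYLINES ==
[[13,20],[15,0]]
[[13,20],[15,0],[25,12],[27,0]]
[[13,20],[15,0],[18,11],[23,0],[25,12],[27,0]]
[[8,4],[13,20],[15,4],[18,11],[23,4],[25,12],[27,0]]
[[8,4],[13,20],[15,4],[18,11],[23,4],[25,12],[27,0],[28,9],[39,0]]
[[8,4],[13,20],[15,4],[18,11],[23,4],[25,12],[27,0],[28,9],[39,0]]
[[8,4],[13,20],[15,11],[16,4],[18,11],[23,4],[25,12],[27,0],[28,9],[39,0]]
[[8,4],[13,20],[15,11],[16,4],[18,11],[23,4],[25,12],[27,0],[28,9],[39,0]]
[[8,4],[13,20],[15,11],[16,4],[18,11],[23,4],[25,12],[27,0],[28,9],[39,0]]
[[8,4],[13,20],[15,11],[16,4],[18,11],[23,4],[25,12],[27,0],[28,9],[39,0],[47,3],[49,0]]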